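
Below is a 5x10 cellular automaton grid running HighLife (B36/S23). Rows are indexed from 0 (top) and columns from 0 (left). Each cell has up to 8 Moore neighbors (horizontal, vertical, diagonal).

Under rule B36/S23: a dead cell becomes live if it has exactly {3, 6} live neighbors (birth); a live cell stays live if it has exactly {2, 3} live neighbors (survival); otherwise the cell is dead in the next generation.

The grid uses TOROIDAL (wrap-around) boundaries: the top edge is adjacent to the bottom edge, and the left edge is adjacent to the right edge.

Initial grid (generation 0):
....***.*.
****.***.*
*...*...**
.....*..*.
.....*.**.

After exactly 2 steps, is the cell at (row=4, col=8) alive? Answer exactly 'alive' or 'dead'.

Answer: alive

Derivation:
Simulating step by step:
Generation 0 (given above): 21 live cells
Generation 1: 16 live cells
****...*..
.***......
..***.....
....***...
........**
Generation 2: 18 live cells
*..*....**
*.........
.*........
....**....
**********

Cell (4,8) at generation 2: 1 -> alive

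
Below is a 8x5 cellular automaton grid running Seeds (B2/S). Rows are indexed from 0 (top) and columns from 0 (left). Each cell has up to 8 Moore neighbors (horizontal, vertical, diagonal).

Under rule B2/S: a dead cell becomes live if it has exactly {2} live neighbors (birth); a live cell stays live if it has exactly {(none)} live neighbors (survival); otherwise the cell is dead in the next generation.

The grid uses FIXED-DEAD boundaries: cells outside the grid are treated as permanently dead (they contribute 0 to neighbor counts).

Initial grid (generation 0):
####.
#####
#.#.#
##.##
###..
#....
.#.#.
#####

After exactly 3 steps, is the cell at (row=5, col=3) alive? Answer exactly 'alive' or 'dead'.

Answer: alive

Derivation:
Simulating step by step:
Generation 0 (given above): 27 live cells
Generation 1: 2 live cells
.....
.....
.....
.....
....#
...#.
.....
.....
Generation 2: 2 live cells
.....
.....
.....
.....
...#.
....#
.....
.....
Generation 3: 2 live cells
.....
.....
.....
.....
....#
...#.
.....
.....

Cell (5,3) at generation 3: 1 -> alive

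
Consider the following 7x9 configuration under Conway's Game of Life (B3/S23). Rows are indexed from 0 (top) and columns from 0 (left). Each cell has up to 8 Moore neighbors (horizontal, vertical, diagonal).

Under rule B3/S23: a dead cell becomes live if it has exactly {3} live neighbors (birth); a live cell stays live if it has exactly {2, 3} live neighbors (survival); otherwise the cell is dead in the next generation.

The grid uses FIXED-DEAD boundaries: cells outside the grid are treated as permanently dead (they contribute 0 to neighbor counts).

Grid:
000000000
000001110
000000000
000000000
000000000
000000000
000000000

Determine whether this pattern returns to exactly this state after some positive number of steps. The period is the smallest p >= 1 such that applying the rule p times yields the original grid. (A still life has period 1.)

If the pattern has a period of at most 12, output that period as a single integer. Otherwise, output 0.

Answer: 2

Derivation:
Simulating and comparing each generation to the original:
Gen 0 (original, given above): 3 live cells
Gen 1: 3 live cells, differs from original
Gen 2: 3 live cells, MATCHES original -> period = 2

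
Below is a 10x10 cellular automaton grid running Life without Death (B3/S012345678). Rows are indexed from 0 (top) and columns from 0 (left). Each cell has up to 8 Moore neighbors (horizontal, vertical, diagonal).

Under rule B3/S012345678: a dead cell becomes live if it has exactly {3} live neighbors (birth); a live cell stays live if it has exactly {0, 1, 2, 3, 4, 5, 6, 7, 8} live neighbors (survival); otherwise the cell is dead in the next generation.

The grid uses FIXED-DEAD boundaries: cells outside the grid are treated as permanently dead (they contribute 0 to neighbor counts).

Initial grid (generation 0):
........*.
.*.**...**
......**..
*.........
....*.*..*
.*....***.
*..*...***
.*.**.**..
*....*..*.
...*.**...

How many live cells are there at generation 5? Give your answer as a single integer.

Answer: 71

Derivation:
Simulating step by step:
Generation 0 (given above): 32 live cells
Generation 1: 50 live cells
........**
.*.**...**
......***.
*....***..
....***.**
.*...****.
**.***.***
********.*
*.**.*..*.
...****...
Generation 2: 58 live cells
........**
.*.**...**
....*.****
*...****.*
....***.**
****.****.
**.***.***
********.*
*.**.*..*.
..*****...
Generation 3: 63 live cells
........**
.*.***..**
....*.****
*..*****.*
*.*.***.**
****.****.
**.***.***
********.*
*.**.*..*.
.******...
Generation 4: 67 live cells
....*...**
.*.****.**
..*.*.****
**.*****.*
*.*.***.**
****.****.
**.***.***
********.*
*.**.*..*.
.******...
Generation 5: 71 live cells
...**..***
.******.**
*.*.*.****
**.*****.*
*.*.***.**
****.****.
**.***.***
********.*
*.**.*..*.
.******...
Population at generation 5: 71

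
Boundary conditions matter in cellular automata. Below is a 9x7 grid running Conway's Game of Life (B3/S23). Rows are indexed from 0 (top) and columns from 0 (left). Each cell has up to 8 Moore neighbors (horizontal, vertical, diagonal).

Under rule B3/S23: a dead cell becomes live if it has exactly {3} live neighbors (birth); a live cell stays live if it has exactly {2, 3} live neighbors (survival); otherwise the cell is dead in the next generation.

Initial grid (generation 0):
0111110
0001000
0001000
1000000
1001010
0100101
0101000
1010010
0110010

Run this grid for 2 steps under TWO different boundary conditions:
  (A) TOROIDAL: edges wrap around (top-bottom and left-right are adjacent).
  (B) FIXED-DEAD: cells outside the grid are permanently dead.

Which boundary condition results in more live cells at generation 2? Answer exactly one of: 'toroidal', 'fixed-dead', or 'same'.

Answer: toroidal

Derivation:
Under TOROIDAL boundary, generation 2:
0000001
0000000
0000000
1000101
0110000
0100000
0100000
0111000
1100010
Population = 14

Under FIXED-DEAD boundary, generation 2:
0001000
0001000
0000000
0000110
1110000
0000001
0000000
1000010
0111000
Population = 13

Comparison: toroidal=14, fixed-dead=13 -> toroidal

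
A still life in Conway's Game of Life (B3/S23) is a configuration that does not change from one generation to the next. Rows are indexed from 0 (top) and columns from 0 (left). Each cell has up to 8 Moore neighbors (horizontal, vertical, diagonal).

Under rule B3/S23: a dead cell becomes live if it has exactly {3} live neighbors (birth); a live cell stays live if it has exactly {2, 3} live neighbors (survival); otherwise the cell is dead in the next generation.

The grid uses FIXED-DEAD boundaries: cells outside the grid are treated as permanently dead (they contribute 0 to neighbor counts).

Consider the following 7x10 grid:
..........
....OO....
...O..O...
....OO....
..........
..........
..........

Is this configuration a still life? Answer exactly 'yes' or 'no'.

Compute generation 1 and compare to generation 0 (given above):
Generation 1:
..........
....OO....
...O..O...
....OO....
..........
..........
..........
The grids are IDENTICAL -> still life.

Answer: yes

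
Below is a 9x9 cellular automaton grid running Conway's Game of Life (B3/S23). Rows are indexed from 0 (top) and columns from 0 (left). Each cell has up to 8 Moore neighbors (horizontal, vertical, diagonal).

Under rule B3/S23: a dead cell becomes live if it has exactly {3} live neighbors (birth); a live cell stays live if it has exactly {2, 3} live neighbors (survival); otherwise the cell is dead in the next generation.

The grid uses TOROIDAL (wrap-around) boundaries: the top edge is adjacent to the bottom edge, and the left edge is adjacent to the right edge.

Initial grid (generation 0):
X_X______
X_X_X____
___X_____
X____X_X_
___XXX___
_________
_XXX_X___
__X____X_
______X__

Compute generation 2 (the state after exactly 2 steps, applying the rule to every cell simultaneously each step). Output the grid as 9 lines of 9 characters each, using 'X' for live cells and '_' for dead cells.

Answer: __X______
__X_X____
___XXX___
__XX__XX_
_________
__XX_XX__
_X_XX____
X__X_____
_X_X_____

Derivation:
Simulating step by step:
Generation 0 (given above): 19 live cells
Generation 1: 21 live cells
___X_____
__X______
_X_XX___X
___X_XX__
____XXX__
_____X___
_XXX_____
_XXX__X__
_X_______
Generation 2: 21 live cells
(generation 2 grid is the final answer)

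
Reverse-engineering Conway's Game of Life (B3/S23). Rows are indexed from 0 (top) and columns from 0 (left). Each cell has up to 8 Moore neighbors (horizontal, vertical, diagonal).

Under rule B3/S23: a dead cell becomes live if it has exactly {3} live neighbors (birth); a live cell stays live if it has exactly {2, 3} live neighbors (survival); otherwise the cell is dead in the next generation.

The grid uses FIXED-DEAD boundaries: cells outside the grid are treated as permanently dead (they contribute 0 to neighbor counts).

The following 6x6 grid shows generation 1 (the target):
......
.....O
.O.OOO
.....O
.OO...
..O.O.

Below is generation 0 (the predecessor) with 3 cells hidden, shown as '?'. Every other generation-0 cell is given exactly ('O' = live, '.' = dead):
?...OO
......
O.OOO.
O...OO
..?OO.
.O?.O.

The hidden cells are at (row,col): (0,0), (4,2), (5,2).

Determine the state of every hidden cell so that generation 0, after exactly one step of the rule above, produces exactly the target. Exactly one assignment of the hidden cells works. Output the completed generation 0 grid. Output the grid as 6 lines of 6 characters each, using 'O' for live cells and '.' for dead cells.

Hidden generation-0 cells (in order): (0,0), (4,2), (5,2).
A hidden cell only influences target cells in its own 3x3 neighborhood. Try each of the 2^3 = 8 assignments, step the completed generation 0 forward once under B3/S23, and compare with the target:
  (0,0)=. (4,2)=. (5,2)=. -> step gives (3,1)='O' but target has '.' -> reject
  (0,0)=. (4,2)=. (5,2)=O -> step gives (3,1)='O' but target has '.' -> reject
  (0,0)=. (4,2)=O (5,2)=. -> step reproduces the target at every cell -> ACCEPT
  (0,0)=. (4,2)=O (5,2)=O -> step gives (4,1)='.' but target has 'O' -> reject
  (0,0)=O (4,2)=. (5,2)=. -> step gives (1,1)='O' but target has '.' -> reject
  (0,0)=O (4,2)=. (5,2)=O -> step gives (1,1)='O' but target has '.' -> reject
  (0,0)=O (4,2)=O (5,2)=. -> step gives (1,1)='O' but target has '.' -> reject
  (0,0)=O (4,2)=O (5,2)=O -> step gives (1,1)='O' but target has '.' -> reject
Unique solution: (0,0)=dead, (4,2)=live, (5,2)=dead.
Check: live-neighbor counts of every cell in the completed generation 0:
000111
122443
131333
144753
232444
113422
Applying B3/S23 to generation 0 with these counts gives:
......
.....O
.O.OOO
.....O
.OO...
..O.O.
which matches the target exactly.

Answer: ....OO
......
O.OOO.
O...OO
..OOO.
.O..O.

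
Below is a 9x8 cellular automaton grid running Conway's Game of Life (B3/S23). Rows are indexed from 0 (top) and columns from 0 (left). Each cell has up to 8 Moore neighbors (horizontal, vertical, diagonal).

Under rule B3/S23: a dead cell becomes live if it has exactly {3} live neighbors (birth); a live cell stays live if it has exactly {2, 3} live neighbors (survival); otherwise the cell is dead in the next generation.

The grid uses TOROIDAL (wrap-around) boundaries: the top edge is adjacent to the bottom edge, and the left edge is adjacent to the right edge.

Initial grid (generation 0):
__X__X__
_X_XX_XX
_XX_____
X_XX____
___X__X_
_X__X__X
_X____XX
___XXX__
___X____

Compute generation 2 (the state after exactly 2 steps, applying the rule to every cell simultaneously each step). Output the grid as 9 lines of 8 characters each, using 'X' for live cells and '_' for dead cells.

Answer: _______X
XXXX____
X_X___XX
__XX___X
XX_XX_XX
_____X__
_X_____X
_X_____X
_X______

Derivation:
Simulating step by step:
Generation 0 (given above): 24 live cells
Generation 1: 32 live cells
__X__XX_
XX_XXXX_
____X__X
___X____
XX_XX__X
__X__X_X
__XX__XX
__XXXXX_
__XX_X__
Generation 2: 24 live cells
(generation 2 grid is the final answer)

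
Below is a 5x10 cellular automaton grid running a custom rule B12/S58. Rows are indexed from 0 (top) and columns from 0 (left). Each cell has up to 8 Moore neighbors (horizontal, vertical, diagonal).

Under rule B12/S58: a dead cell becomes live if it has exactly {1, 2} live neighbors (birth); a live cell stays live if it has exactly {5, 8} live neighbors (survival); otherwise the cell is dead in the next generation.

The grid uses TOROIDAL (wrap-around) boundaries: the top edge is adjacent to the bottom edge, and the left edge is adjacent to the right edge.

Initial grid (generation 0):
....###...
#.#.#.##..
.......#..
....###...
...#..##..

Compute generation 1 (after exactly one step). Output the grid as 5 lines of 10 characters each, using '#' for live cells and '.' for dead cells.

Simulating step by step:
Generation 0 (given above): 15 live cells
Generation 1: 21 live cells
(generation 1 grid is the final answer)

Answer: ###..##.##
.#......##
###.....##
..##....#.
..#...#.#.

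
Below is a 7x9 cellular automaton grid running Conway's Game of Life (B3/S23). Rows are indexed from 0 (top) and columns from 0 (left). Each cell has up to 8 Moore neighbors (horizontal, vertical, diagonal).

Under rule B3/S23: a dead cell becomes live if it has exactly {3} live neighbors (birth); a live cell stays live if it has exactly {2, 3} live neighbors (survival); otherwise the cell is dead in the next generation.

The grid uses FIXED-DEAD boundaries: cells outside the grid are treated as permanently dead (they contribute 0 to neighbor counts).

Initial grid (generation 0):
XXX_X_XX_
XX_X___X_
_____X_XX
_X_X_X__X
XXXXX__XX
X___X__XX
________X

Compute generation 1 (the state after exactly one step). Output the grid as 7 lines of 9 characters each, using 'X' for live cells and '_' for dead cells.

Simulating step by step:
Generation 0 (given above): 29 live cells
Generation 1: 25 live cells
(generation 1 grid is the final answer)

Answer: X_XX__XX_
X__XXX___
XX_____XX
XX_X_X___
X____XX__
X_X_X____
_______XX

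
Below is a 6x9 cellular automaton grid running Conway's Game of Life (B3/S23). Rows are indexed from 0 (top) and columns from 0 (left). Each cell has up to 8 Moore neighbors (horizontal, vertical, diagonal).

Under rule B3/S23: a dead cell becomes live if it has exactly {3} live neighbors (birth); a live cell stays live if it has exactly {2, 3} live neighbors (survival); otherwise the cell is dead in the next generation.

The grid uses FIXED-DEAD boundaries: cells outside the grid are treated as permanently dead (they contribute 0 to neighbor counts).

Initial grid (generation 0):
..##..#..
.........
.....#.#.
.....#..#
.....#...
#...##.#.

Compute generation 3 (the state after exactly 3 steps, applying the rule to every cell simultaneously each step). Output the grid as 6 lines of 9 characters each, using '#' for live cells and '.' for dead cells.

Answer: .........
.........
......#..
.....##..
.........
.....#...

Derivation:
Simulating step by step:
Generation 0 (given above): 12 live cells
Generation 1: 8 live cells
.........
......#..
......#..
....##...
.....#...
....###..
Generation 2: 7 live cells
.........
.........
......#..
....###..
.........
....###..
Generation 3: 4 live cells
(generation 3 grid is the final answer)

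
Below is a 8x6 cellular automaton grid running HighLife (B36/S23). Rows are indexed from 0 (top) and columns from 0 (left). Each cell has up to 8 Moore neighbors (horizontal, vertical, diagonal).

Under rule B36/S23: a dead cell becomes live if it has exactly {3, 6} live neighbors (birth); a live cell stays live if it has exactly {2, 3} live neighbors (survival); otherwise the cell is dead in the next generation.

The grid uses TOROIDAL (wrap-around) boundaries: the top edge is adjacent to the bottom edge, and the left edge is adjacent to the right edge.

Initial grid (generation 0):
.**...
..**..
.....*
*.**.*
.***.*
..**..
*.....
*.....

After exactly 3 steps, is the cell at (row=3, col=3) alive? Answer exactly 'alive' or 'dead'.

Answer: dead

Derivation:
Simulating step by step:
Generation 0 (given above): 17 live cells
Generation 1: 17 live cells
.***..
.***..
**...*
...*.*
.....*
*..**.
.*....
*.....
Generation 2: 18 live cells
*..*..
...**.
.*.*.*
.....*
*..*.*
*...**
**...*
*.....
Generation 3: 14 live cells
...***
*..*.*
*.**.*
..*..*
......
......
.*..*.
......

Cell (3,3) at generation 3: 0 -> dead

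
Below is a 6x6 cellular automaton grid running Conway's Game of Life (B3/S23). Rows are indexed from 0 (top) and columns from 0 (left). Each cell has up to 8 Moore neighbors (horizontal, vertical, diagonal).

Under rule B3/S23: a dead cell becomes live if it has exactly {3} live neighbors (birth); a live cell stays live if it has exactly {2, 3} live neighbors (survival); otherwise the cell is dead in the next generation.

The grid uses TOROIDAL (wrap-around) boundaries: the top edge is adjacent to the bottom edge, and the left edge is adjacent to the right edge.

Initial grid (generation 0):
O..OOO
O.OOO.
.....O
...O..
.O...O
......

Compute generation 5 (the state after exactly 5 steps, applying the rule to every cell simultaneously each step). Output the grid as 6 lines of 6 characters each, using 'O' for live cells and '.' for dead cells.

Simulating step by step:
Generation 0 (given above): 12 live cells
Generation 1: 10 live cells
OOO...
OOO...
..O..O
O...O.
......
......
Generation 2: 9 live cells
O.O...
...O.O
..OO.O
.....O
......
.O....
Generation 3: 13 live cells
OOO...
OO.O.O
O.OO.O
....O.
......
.O....
Generation 4: 10 live cells
.....O
...O..
..OO..
...OOO
......
OOO...
Generation 5: 18 live cells
(generation 5 grid is the final answer)

Answer: OOO...
..OOO.
..O...
..OOO.
OOOOOO
OO....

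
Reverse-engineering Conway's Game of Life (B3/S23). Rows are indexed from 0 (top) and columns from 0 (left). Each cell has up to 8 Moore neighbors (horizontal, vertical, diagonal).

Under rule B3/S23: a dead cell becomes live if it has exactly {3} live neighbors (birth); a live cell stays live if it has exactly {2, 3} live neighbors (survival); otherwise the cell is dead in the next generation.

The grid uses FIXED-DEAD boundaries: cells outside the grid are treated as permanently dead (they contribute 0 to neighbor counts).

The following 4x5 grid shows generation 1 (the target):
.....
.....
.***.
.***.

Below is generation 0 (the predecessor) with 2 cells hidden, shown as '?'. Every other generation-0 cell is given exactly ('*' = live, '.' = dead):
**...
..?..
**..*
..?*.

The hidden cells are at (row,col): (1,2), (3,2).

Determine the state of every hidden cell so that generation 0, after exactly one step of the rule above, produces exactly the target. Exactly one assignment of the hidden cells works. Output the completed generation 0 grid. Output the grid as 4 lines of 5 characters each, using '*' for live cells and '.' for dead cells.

Answer: **...
.....
**..*
..**.

Derivation:
Hidden generation-0 cells (in order): (1,2), (3,2).
A hidden cell only influences target cells in its own 3x3 neighborhood. Try each of the 2^2 = 4 assignments, step the completed generation 0 forward once under B3/S23, and compare with the target:
  (1,2)=. (3,2)=. -> step gives (2,1)='.' but target has '*' -> reject
  (1,2)=. (3,2)=* -> step reproduces the target at every cell -> ACCEPT
  (1,2)=* (3,2)=. -> step gives (0,1)='*' but target has '.' -> reject
  (1,2)=* (3,2)=* -> step gives (0,1)='*' but target has '.' -> reject
Unique solution: (1,2)=dead, (3,2)=live.
Check: live-neighbor counts of every cell in the completed generation 0:
11100
44211
12331
23222
Applying B3/S23 to generation 0 with these counts gives:
.....
.....
.***.
.***.
which matches the target exactly.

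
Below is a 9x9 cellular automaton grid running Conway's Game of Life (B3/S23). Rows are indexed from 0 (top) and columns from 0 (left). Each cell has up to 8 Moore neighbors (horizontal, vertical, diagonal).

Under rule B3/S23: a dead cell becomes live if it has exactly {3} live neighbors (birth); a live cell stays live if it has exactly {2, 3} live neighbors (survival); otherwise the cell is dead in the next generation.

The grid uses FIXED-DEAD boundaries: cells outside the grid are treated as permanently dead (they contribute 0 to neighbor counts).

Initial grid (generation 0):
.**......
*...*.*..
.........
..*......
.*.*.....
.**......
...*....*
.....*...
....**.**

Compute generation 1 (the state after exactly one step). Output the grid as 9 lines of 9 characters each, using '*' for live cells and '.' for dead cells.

Answer: .*.......
.*.......
.........
..*......
.*.*.....
.*.*.....
..*......
.....****
....***..

Derivation:
Simulating step by step:
Generation 0 (given above): 17 live cells
Generation 1: 15 live cells
(generation 1 grid is the final answer)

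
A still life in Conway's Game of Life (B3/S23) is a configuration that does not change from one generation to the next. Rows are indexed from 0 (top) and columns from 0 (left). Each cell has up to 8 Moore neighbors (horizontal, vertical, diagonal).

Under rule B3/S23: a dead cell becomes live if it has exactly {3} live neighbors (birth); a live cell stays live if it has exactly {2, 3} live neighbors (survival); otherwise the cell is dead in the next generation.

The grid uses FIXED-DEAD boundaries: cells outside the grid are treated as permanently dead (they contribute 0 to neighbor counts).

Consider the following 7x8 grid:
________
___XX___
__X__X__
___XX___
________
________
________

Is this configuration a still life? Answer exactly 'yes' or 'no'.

Answer: yes

Derivation:
Compute generation 1 and compare to generation 0 (given above):
Generation 1:
________
___XX___
__X__X__
___XX___
________
________
________
The grids are IDENTICAL -> still life.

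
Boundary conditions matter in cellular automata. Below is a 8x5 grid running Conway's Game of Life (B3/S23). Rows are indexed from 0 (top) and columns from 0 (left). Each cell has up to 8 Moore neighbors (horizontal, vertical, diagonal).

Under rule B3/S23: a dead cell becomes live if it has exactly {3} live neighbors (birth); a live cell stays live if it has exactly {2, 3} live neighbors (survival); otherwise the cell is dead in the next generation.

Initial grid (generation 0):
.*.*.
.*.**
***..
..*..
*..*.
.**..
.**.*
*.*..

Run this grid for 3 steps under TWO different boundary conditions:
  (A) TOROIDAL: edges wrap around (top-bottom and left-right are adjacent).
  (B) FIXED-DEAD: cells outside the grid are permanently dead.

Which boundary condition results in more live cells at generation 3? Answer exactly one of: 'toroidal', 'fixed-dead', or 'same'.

Under TOROIDAL boundary, generation 3:
.**..
.....
*....
*..*.
*.*..
**..*
*...*
**...
Population = 14

Under FIXED-DEAD boundary, generation 3:
...**
.....
.*..*
*...*
.*.*.
.*...
.....
.....
Population = 9

Comparison: toroidal=14, fixed-dead=9 -> toroidal

Answer: toroidal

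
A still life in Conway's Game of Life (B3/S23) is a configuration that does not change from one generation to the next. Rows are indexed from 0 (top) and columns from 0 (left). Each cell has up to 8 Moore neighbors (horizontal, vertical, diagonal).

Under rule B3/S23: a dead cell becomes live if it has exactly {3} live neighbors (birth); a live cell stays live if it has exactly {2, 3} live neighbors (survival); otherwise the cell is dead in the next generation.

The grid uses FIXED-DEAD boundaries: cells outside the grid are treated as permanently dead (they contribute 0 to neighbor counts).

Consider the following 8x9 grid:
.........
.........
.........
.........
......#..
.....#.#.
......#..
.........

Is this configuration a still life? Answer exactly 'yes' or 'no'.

Answer: yes

Derivation:
Compute generation 1 and compare to generation 0 (given above):
Generation 1:
.........
.........
.........
.........
......#..
.....#.#.
......#..
.........
The grids are IDENTICAL -> still life.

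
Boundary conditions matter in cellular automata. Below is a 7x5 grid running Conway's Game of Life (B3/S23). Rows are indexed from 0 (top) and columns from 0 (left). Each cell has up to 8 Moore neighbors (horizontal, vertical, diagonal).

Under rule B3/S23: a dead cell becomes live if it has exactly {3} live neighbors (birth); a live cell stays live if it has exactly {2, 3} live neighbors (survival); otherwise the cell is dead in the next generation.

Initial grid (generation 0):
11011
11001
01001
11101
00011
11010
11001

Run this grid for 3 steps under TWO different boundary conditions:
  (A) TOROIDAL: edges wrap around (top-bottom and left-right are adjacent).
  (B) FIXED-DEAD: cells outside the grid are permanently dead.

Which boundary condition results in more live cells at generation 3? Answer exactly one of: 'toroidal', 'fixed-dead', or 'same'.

Under TOROIDAL boundary, generation 3:
00000
00000
00000
00000
00000
00000
00000
Population = 0

Under FIXED-DEAD boundary, generation 3:
01001
10001
11001
00011
00011
01010
01000
Population = 14

Comparison: toroidal=0, fixed-dead=14 -> fixed-dead

Answer: fixed-dead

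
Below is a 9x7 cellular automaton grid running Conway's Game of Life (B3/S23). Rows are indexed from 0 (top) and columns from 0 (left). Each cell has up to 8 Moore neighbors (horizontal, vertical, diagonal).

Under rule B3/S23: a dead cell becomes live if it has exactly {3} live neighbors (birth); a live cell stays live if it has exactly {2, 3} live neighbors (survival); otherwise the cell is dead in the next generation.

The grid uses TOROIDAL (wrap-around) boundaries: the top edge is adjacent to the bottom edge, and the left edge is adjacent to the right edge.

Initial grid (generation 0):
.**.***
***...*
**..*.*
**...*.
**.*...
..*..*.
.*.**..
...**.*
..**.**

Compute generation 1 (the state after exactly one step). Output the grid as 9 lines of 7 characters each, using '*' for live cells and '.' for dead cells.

Answer: ....*..
....*..
.......
....**.
*...*..
*......
.......
*.....*
.*.....

Derivation:
Simulating step by step:
Generation 0 (given above): 31 live cells
Generation 1: 10 live cells
(generation 1 grid is the final answer)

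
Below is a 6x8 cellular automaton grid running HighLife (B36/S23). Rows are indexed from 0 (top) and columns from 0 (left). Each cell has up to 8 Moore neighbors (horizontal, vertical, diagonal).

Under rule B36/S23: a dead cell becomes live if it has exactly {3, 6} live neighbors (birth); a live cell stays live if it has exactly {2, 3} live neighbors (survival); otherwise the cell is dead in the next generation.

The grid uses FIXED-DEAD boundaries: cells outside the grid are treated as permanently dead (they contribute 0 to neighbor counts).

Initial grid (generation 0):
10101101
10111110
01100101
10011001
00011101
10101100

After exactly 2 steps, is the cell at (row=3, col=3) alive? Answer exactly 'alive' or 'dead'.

Simulating step by step:
Generation 0 (given above): 27 live cells
Generation 1: 14 live cells
00100000
11000001
10011001
01000001
01100000
00000110
Generation 2: 15 live cells
01000000
11110000
10100011
11010000
01100010
00000000

Cell (3,3) at generation 2: 1 -> alive

Answer: alive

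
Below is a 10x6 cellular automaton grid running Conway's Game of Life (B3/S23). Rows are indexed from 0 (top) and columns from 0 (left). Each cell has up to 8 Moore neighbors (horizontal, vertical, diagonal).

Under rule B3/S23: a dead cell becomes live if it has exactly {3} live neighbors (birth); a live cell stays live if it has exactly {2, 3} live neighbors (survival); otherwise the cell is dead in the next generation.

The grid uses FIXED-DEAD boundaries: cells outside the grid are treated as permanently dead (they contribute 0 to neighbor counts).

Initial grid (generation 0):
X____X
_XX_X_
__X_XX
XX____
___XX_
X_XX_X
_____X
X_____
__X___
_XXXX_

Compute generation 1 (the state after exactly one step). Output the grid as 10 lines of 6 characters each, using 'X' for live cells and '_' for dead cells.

Answer: _X____
_XX_X_
X_X_XX
_XX__X
X__XX_
__XX_X
_X__X_
______
__X___
_XXX__

Derivation:
Simulating step by step:
Generation 0 (given above): 23 live cells
Generation 1: 23 live cells
(generation 1 grid is the final answer)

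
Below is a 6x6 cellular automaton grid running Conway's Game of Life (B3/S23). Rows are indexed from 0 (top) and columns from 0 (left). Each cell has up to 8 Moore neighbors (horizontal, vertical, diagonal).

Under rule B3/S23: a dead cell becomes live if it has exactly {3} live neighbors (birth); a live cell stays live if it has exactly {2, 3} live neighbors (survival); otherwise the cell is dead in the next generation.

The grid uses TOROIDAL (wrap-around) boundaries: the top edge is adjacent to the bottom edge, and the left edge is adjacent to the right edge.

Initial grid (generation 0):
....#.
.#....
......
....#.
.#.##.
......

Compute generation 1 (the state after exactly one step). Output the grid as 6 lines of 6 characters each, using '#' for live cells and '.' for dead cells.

Simulating step by step:
Generation 0 (given above): 6 live cells
Generation 1: 6 live cells
(generation 1 grid is the final answer)

Answer: ......
......
......
...##.
...##.
...##.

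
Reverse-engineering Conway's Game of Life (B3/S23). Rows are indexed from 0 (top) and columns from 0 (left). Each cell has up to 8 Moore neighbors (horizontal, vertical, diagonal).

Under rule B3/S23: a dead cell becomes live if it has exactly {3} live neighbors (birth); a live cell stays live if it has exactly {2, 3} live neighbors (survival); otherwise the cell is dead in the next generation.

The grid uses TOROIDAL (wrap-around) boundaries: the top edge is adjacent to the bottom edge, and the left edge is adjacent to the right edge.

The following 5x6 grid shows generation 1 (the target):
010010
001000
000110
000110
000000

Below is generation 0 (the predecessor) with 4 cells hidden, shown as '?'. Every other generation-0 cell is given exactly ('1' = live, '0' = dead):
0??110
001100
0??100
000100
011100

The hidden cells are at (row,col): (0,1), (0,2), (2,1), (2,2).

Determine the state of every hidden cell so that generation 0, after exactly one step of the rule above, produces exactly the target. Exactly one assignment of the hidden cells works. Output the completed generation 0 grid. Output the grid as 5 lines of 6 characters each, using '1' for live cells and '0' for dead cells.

Answer: 000110
001100
000100
000100
011100

Derivation:
Hidden generation-0 cells (in order): (0,1), (0,2), (2,1), (2,2).
A hidden cell only influences target cells in its own 3x3 neighborhood. Try each of the 2^4 = 16 assignments, step the completed generation 0 forward once under B3/S23, and compare with the target:
  (0,1)=0 (0,2)=0 (2,1)=0 (2,2)=0 -> step reproduces the target at every cell -> ACCEPT
  (0,1)=0 (0,2)=0 (2,1)=0 (2,2)=1 -> step gives (1,2)='0' but target has '1' -> reject
  (0,1)=0 (0,2)=0 (2,1)=1 (2,2)=0 -> step gives (1,2)='0' but target has '1' -> reject
  (0,1)=0 (0,2)=0 (2,1)=1 (2,2)=1 -> step gives (1,1)='1' but target has '0' -> reject
  (0,1)=0 (0,2)=1 (2,1)=0 (2,2)=0 -> step gives (0,1)='0' but target has '1' -> reject
  (0,1)=0 (0,2)=1 (2,1)=0 (2,2)=1 -> step gives (0,1)='0' but target has '1' -> reject
  (0,1)=0 (0,2)=1 (2,1)=1 (2,2)=0 -> step gives (0,1)='0' but target has '1' -> reject
  (0,1)=0 (0,2)=1 (2,1)=1 (2,2)=1 -> step gives (0,1)='0' but target has '1' -> reject
  (0,1)=1 (0,2)=0 (2,1)=0 (2,2)=0 -> step gives (1,2)='0' but target has '1' -> reject
  (0,1)=1 (0,2)=0 (2,1)=0 (2,2)=1 -> step gives (1,1)='1' but target has '0' -> reject
  (0,1)=1 (0,2)=0 (2,1)=1 (2,2)=0 -> step gives (1,1)='1' but target has '0' -> reject
  (0,1)=1 (0,2)=0 (2,1)=1 (2,2)=1 -> step gives (1,2)='0' but target has '1' -> reject
  (0,1)=1 (0,2)=1 (2,1)=0 (2,2)=0 -> step gives (0,1)='0' but target has '1' -> reject
  (0,1)=1 (0,2)=1 (2,1)=0 (2,2)=1 -> step gives (0,1)='0' but target has '1' -> reject
  (0,1)=1 (0,2)=1 (2,1)=1 (2,2)=0 -> step gives (0,1)='0' but target has '1' -> reject
  (0,1)=1 (0,2)=1 (2,1)=1 (2,2)=1 -> step gives (0,1)='0' but target has '1' -> reject
Unique solution: (0,1)=dead, (0,2)=dead, (2,1)=dead, (2,2)=dead.
Check: live-neighbor counts of every cell in the completed generation 0:
136531
013441
014330
125330
114441
Applying B3/S23 to generation 0 with these counts gives:
010010
001000
000110
000110
000000
which matches the target exactly.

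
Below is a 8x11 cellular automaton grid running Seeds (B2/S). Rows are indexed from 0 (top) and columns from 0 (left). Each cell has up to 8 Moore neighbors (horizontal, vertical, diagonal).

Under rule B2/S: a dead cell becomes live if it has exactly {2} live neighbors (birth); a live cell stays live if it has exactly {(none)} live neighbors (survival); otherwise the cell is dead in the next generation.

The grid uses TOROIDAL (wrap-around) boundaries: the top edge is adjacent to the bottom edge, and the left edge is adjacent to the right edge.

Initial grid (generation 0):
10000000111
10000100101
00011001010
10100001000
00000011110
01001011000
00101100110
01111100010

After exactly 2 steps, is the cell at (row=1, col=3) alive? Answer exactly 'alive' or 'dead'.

Simulating step by step:
Generation 0 (given above): 34 live cells
Generation 1: 20 live cells
00000011000
01010010000
00100100000
01001100000
10110000001
00100000001
10000000001
00000011000
Generation 2: 16 live cells
00100000100
00001000000
10000000000
00000010001
00000100010
00000000000
01000011010
10000100101

Cell (1,3) at generation 2: 0 -> dead

Answer: dead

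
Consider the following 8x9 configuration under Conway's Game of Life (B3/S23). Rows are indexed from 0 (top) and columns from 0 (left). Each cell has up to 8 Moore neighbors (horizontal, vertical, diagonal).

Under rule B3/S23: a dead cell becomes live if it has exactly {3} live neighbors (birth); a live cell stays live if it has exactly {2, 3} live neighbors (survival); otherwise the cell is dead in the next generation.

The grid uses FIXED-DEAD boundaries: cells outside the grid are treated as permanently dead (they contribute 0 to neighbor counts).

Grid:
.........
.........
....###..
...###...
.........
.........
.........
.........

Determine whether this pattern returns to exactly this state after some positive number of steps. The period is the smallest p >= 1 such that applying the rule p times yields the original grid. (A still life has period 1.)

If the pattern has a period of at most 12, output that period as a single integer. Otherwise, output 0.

Answer: 2

Derivation:
Simulating and comparing each generation to the original:
Gen 0 (original, given above): 6 live cells
Gen 1: 6 live cells, differs from original
Gen 2: 6 live cells, MATCHES original -> period = 2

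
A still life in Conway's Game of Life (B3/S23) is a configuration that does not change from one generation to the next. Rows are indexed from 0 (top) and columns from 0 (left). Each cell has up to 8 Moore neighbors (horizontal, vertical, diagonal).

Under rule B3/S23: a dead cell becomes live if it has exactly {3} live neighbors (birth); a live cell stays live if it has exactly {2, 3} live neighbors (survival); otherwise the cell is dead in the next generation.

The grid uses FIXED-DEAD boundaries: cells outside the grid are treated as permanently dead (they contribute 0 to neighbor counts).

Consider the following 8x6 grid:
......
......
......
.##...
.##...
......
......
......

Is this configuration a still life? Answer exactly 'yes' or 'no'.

Compute generation 1 and compare to generation 0 (given above):
Generation 1:
......
......
......
.##...
.##...
......
......
......
The grids are IDENTICAL -> still life.

Answer: yes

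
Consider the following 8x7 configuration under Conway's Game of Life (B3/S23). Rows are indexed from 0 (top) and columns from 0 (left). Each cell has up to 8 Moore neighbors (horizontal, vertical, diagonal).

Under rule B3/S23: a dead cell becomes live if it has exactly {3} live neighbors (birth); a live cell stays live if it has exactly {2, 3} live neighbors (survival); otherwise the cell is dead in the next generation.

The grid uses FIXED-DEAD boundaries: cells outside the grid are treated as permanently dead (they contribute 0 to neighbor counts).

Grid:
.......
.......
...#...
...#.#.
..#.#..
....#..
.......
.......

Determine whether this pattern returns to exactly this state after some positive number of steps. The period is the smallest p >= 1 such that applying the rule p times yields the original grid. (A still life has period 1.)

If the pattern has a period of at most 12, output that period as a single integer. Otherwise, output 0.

Simulating and comparing each generation to the original:
Gen 0 (original, given above): 6 live cells
Gen 1: 6 live cells, differs from original
Gen 2: 6 live cells, MATCHES original -> period = 2

Answer: 2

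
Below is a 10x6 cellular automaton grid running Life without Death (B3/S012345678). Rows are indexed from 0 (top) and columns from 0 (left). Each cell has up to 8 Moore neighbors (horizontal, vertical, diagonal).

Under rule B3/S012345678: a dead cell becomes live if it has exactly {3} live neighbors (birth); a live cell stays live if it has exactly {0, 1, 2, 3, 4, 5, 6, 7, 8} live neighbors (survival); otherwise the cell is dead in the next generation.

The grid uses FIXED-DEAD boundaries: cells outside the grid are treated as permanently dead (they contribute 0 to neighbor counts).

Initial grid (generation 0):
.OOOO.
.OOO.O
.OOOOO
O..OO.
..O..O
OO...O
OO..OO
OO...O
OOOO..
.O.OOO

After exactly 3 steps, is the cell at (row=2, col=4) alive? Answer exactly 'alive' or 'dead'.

Simulating step by step:
Generation 0 (given above): 36 live cells
Generation 1: 45 live cells
.OOOO.
OOOO.O
OOOOOO
O..OO.
O.OO.O
OOO..O
OOO.OO
OO.O.O
OOOO.O
OO.OOO
Generation 2: 46 live cells
OOOOO.
OOOO.O
OOOOOO
O..OO.
O.OO.O
OOO..O
OOO.OO
OO.O.O
OOOO.O
OO.OOO
Generation 3: 46 live cells
OOOOO.
OOOO.O
OOOOOO
O..OO.
O.OO.O
OOO..O
OOO.OO
OO.O.O
OOOO.O
OO.OOO

Cell (2,4) at generation 3: 1 -> alive

Answer: alive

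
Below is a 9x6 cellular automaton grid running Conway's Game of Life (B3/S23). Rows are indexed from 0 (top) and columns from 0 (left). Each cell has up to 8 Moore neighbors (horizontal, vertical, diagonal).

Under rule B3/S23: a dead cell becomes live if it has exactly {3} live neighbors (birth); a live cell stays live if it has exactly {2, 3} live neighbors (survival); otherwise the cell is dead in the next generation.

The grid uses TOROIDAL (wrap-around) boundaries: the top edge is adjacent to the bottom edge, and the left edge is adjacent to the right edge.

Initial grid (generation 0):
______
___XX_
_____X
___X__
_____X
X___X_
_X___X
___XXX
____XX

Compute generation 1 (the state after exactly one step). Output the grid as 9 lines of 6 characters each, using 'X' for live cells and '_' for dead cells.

Answer: ___X_X
____X_
___X__
____X_
____XX
X___X_
___X__
___X__
___X_X

Derivation:
Simulating step by step:
Generation 0 (given above): 14 live cells
Generation 1: 13 live cells
(generation 1 grid is the final answer)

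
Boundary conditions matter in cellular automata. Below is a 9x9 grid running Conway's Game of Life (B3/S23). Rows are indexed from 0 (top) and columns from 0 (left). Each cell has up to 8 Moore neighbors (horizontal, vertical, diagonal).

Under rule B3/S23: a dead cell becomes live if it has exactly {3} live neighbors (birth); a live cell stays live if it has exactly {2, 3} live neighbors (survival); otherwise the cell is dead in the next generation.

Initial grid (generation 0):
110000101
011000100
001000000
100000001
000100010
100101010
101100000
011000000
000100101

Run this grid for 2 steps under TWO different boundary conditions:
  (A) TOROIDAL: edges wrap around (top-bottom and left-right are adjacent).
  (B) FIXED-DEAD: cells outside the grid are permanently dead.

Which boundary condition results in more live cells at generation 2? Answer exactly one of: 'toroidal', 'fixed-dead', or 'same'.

Under TOROIDAL boundary, generation 2:
100000101
101000111
010000001
110000011
100001111
011100100
000110001
010000000
010000011
Population = 30

Under FIXED-DEAD boundary, generation 2:
101000000
101100000
010000000
000000010
000001110
001100100
110110000
011100000
000000000
Population = 20

Comparison: toroidal=30, fixed-dead=20 -> toroidal

Answer: toroidal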